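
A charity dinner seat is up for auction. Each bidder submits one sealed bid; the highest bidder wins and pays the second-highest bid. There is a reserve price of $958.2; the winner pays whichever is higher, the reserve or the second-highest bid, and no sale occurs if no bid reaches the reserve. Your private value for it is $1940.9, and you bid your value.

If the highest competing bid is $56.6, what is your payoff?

$982.7

Your bid $1940.9 is the highest and exceeds the reserve.
Price = max(second-highest bid, reserve) = max($56.6, $958.2) = $958.2.
Payoff = $1940.9 − $958.2 = $982.7.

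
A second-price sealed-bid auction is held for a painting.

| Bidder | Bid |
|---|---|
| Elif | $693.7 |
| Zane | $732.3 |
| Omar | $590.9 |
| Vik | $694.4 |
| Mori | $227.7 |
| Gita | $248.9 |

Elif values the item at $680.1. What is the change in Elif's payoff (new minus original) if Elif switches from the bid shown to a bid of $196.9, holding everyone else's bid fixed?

The highest bid among the other bidders is $732.3; Elif's bid doesn't change that.
Original bid $693.7: Elif is not highest (top rival bid is $732.3); payoff $0.
Alternative bid $196.9: Elif is not highest (top rival bid is $732.3); payoff $0.
Change in payoff = $0 − ($0) = $0.

$0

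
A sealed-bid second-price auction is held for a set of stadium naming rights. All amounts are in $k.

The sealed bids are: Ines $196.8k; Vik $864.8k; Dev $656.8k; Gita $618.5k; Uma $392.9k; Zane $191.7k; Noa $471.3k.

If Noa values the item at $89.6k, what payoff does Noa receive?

Highest bid: Vik at $864.8k, so Vik wins.
Second-highest bid: Dev at $656.8k — that is the price the winner pays.
Noa did not win, so Noa pays nothing and receives nothing: payoff $0k.

$0k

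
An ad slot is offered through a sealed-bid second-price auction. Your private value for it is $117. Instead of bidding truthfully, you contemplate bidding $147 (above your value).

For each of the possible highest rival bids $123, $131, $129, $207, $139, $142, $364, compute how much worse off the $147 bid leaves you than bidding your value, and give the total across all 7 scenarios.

The deviation costs you only when the competing bid falls strictly between $117 and $147; elsewhere both bids give the same outcome.
$123: truthful payoff $0, deviation payoff −$6 → loss $6.
$131: truthful payoff $0, deviation payoff −$14 → loss $14.
$129: truthful payoff $0, deviation payoff −$12 → loss $12.
$207: outcomes coincide → loss $0.
$139: truthful payoff $0, deviation payoff −$22 → loss $22.
$142: truthful payoff $0, deviation payoff −$25 → loss $25.
$364: outcomes coincide → loss $0.
Total loss = $6 + $14 + $12 + $22 + $25 = $79.
Truthful bidding weakly dominates here: raising your bid can only win items priced above your value, and lowering it can only forfeit items priced below.

$79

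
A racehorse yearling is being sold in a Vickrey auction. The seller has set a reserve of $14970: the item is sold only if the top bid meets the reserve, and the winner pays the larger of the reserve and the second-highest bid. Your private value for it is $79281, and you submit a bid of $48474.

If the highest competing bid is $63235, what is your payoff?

Your bid $48474 is below the highest competing bid $63235, so you lose. Payoff $0.

$0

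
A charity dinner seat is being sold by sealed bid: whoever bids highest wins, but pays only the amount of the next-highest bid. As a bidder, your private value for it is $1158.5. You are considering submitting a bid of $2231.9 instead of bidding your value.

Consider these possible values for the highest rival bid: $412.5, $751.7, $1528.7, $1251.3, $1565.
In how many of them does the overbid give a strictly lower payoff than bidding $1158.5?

The deviation hurts exactly when the highest competing bid lies strictly between $1158.5 and $2231.9 — overbidding then wins at a price above your value.
$412.5: below both → same outcome either way.
$751.7: below both → same outcome either way.
$1528.7: inside the interval → strictly worse (loss $370.2).
$1251.3: inside the interval → strictly worse (loss $92.8).
$1565: inside the interval → strictly worse (loss $406.5).
Count: 3.

3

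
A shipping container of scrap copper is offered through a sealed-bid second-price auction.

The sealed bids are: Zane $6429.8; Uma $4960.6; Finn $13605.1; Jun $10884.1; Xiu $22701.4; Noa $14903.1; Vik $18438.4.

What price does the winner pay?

$18438.4

Highest bid: Xiu at $22701.4, so Xiu wins.
Second-highest bid: Vik at $18438.4 — that is the price the winner pays.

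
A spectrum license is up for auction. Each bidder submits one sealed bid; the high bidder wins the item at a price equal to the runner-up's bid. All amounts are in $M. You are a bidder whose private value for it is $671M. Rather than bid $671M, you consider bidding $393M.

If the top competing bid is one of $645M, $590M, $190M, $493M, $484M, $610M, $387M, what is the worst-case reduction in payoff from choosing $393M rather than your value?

$187M

$645M: truthful gives $26M, deviation gives $0M → loss $26M.
$590M: truthful gives $81M, deviation gives $0M → loss $81M.
$190M: same outcome either way → loss $0M.
$493M: truthful gives $178M, deviation gives $0M → loss $178M.
$484M: truthful gives $187M, deviation gives $0M → loss $187M.
$610M: truthful gives $61M, deviation gives $0M → loss $61M.
$387M: same outcome either way → loss $0M.
Maximum loss: $187M.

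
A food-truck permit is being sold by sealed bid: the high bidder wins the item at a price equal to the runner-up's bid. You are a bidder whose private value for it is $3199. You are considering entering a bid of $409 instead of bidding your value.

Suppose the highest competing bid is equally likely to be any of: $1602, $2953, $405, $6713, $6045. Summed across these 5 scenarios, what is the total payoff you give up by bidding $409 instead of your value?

The deviation costs you only when the competing bid falls strictly between $409 and $3199; elsewhere both bids give the same outcome.
$1602: truthful payoff $1597, deviation payoff $0 → loss $1597.
$2953: truthful payoff $246, deviation payoff $0 → loss $246.
$405: outcomes coincide → loss $0.
$6713: outcomes coincide → loss $0.
$6045: outcomes coincide → loss $0.
Total loss = $1597 + $246 = $1843.

$1843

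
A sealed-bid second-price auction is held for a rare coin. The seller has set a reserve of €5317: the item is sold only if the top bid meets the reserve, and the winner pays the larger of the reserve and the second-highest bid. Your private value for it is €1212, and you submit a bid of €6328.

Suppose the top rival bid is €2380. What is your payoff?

−€4105

Your bid €6328 is the highest and exceeds the reserve.
Price = max(second-highest bid, reserve) = max(€2380, €5317) = €5317.
Payoff = €1212 − €5317 = −€4105.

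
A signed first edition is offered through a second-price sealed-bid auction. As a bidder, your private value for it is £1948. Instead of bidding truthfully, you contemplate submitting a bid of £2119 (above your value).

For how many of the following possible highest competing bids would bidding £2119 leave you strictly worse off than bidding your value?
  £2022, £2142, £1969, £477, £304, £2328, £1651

2

The deviation hurts exactly when the highest competing bid lies strictly between £1948 and £2119 — overbidding then wins at a price above your value.
£2022: inside the interval → strictly worse (loss £74).
£2142: above both → same outcome either way.
£1969: inside the interval → strictly worse (loss £21).
£477: below both → same outcome either way.
£304: below both → same outcome either way.
£2328: above both → same outcome either way.
£1651: below both → same outcome either way.
Count: 2.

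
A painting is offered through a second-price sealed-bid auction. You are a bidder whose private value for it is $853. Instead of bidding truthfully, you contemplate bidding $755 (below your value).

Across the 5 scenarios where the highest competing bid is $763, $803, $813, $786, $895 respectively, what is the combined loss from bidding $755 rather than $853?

$247

The deviation costs you only when the competing bid falls strictly between $755 and $853; elsewhere both bids give the same outcome.
$763: truthful payoff $90, deviation payoff $0 → loss $90.
$803: truthful payoff $50, deviation payoff $0 → loss $50.
$813: truthful payoff $40, deviation payoff $0 → loss $40.
$786: truthful payoff $67, deviation payoff $0 → loss $67.
$895: outcomes coincide → loss $0.
Total loss = $90 + $50 + $40 + $67 = $247.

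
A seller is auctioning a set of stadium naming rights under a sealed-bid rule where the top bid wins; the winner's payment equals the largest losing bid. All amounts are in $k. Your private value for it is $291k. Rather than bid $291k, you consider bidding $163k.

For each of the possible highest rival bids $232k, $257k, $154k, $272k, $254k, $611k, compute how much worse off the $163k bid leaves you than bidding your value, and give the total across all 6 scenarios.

The deviation costs you only when the competing bid falls strictly between $163k and $291k; elsewhere both bids give the same outcome.
$232k: truthful payoff $59k, deviation payoff $0k → loss $59k.
$257k: truthful payoff $34k, deviation payoff $0k → loss $34k.
$154k: outcomes coincide → loss $0k.
$272k: truthful payoff $19k, deviation payoff $0k → loss $19k.
$254k: truthful payoff $37k, deviation payoff $0k → loss $37k.
$611k: outcomes coincide → loss $0k.
Total loss = $59k + $34k + $19k + $37k = $149k.
In a second-price auction your bid sets only whether you win, not what you pay, so bidding your true value is weakly dominant.

$149k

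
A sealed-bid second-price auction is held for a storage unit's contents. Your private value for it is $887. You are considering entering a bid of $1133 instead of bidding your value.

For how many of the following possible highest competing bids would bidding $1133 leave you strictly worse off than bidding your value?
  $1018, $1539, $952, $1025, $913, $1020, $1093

The deviation hurts exactly when the highest competing bid lies strictly between $887 and $1133 — overbidding then wins at a price above your value.
$1018: inside the interval → strictly worse (loss $131).
$1539: above both → same outcome either way.
$952: inside the interval → strictly worse (loss $65).
$1025: inside the interval → strictly worse (loss $138).
$913: inside the interval → strictly worse (loss $26).
$1020: inside the interval → strictly worse (loss $133).
$1093: inside the interval → strictly worse (loss $206).
Count: 6.

6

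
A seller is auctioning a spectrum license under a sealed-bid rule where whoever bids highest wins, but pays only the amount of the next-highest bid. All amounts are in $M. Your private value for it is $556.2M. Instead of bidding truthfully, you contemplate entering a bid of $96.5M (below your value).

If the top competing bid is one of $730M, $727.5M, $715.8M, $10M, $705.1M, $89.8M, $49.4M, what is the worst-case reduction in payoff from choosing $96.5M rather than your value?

$730M: same outcome either way → loss $0M.
$727.5M: same outcome either way → loss $0M.
$715.8M: same outcome either way → loss $0M.
$10M: same outcome either way → loss $0M.
$705.1M: same outcome either way → loss $0M.
$89.8M: same outcome either way → loss $0M.
$49.4M: same outcome either way → loss $0M.
Maximum loss: $0M.

$0M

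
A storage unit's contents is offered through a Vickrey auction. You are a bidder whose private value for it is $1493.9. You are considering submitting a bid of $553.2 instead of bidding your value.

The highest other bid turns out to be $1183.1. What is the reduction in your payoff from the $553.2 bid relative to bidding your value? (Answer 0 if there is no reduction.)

Bidding your value $1493.9: you win (since $1493.9 > $1183.1) and pay $1183.1. Payoff $310.8.
Bidding $553.2: you lose. Payoff $0.
The competing bid $1183.1 lies between your shaded bid and your value, so underbidding forfeits an item you could have won at a profitable price.
Loss from deviating = $310.8 − ($0) = $310.8.

$310.8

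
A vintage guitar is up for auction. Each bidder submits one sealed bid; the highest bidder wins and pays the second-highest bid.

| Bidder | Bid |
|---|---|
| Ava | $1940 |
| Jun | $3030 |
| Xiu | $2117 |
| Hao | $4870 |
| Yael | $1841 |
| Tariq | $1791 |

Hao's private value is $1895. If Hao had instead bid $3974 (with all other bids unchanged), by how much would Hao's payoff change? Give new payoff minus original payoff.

$0

The highest bid among the other bidders is $3030; Hao's bid doesn't change that.
Original bid $4870: Hao is highest, pays the top rival bid $3030; payoff $1895 − $3030 = −$1135.
Alternative bid $3974: Hao is highest, pays the top rival bid $3030; payoff $1895 − $3030 = −$1135.
Change in payoff = −$1135 − (−$1135) = $0.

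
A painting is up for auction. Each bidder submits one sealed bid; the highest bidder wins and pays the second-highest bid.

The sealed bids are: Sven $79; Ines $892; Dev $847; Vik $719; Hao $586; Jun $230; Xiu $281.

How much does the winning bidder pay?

$847

Highest bid: Ines at $892, so Ines wins.
Second-highest bid: Dev at $847 — that is the price the winner pays.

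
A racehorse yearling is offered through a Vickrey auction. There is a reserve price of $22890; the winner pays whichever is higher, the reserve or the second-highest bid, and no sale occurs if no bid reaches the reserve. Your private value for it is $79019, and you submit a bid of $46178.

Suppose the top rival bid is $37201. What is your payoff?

$41818

Your bid $46178 is the highest and exceeds the reserve.
Price = max(second-highest bid, reserve) = max($37201, $22890) = $37201.
Payoff = $79019 − $37201 = $41818.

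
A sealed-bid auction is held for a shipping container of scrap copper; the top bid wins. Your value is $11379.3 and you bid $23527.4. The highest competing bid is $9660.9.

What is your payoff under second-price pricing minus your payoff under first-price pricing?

You have the highest bid, so you win under either rule.
Second-price: pay $9660.9 → payoff $1718.4.
First-price: pay your own bid $23527.4 → payoff −$12148.1.
Difference = $1718.4 − (−$12148.1) = $13866.5.

$13866.5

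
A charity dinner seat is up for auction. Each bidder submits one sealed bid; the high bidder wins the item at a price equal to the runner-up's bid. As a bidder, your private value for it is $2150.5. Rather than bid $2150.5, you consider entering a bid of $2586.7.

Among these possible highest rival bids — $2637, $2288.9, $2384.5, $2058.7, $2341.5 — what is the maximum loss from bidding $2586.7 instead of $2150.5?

$234

$2637: same outcome either way → loss $0.
$2288.9: truthful gives $0, deviation gives −$138.4 → loss $138.4.
$2384.5: truthful gives $0, deviation gives −$234 → loss $234.
$2058.7: same outcome either way → loss $0.
$2341.5: truthful gives $0, deviation gives −$191 → loss $191.
Maximum loss: $234.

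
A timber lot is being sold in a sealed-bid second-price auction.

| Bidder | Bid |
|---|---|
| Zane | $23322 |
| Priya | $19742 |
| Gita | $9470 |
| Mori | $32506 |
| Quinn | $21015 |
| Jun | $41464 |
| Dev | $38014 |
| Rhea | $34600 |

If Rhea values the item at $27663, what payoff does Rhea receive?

$0

Highest bid: Jun at $41464, so Jun wins.
Second-highest bid: Dev at $38014 — that is the price the winner pays.
Rhea did not win, so Rhea pays nothing and receives nothing: payoff $0.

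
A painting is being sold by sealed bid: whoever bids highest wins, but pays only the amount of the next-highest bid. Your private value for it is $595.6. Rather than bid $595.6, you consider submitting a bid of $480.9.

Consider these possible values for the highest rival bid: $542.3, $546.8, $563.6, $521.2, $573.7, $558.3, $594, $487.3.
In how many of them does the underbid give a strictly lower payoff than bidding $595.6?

The deviation hurts exactly when the highest competing bid lies strictly between $480.9 and $595.6 — underbidding then forfeits a profitable win.
$542.3: inside the interval → strictly worse (loss $53.3).
$546.8: inside the interval → strictly worse (loss $48.8).
$563.6: inside the interval → strictly worse (loss $32).
$521.2: inside the interval → strictly worse (loss $74.4).
$573.7: inside the interval → strictly worse (loss $21.9).
$558.3: inside the interval → strictly worse (loss $37.3).
$594: inside the interval → strictly worse (loss $1.6).
$487.3: inside the interval → strictly worse (loss $108.3).
Count: 8.

8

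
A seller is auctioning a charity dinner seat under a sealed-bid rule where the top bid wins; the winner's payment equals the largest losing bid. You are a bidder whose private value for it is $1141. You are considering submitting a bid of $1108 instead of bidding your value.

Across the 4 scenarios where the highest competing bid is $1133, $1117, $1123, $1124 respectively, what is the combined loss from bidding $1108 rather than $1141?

$67

The deviation costs you only when the competing bid falls strictly between $1108 and $1141; elsewhere both bids give the same outcome.
$1133: truthful payoff $8, deviation payoff $0 → loss $8.
$1117: truthful payoff $24, deviation payoff $0 → loss $24.
$1123: truthful payoff $18, deviation payoff $0 → loss $18.
$1124: truthful payoff $17, deviation payoff $0 → loss $17.
Total loss = $8 + $24 + $18 + $17 = $67.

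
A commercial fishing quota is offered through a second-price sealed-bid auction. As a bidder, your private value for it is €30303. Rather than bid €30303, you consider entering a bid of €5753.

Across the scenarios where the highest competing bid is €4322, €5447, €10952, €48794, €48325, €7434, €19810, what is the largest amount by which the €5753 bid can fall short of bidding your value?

€4322: same outcome either way → loss €0.
€5447: same outcome either way → loss €0.
€10952: truthful gives €19351, deviation gives €0 → loss €19351.
€48794: same outcome either way → loss €0.
€48325: same outcome either way → loss €0.
€7434: truthful gives €22869, deviation gives €0 → loss €22869.
€19810: truthful gives €10493, deviation gives €0 → loss €10493.
Maximum loss: €22869.

€22869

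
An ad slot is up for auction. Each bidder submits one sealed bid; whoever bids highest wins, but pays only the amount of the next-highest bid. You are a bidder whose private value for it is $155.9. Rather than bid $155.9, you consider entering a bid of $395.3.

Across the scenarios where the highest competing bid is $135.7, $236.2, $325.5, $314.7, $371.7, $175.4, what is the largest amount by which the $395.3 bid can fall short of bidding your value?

$135.7: same outcome either way → loss $0.
$236.2: truthful gives $0, deviation gives −$80.3 → loss $80.3.
$325.5: truthful gives $0, deviation gives −$169.6 → loss $169.6.
$314.7: truthful gives $0, deviation gives −$158.8 → loss $158.8.
$371.7: truthful gives $0, deviation gives −$215.8 → loss $215.8.
$175.4: truthful gives $0, deviation gives −$19.5 → loss $19.5.
Maximum loss: $215.8.

$215.8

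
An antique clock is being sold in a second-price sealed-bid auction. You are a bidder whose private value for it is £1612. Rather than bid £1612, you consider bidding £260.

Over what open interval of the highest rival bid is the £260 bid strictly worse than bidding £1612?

If the competing bid is below £260, both bids win at the same price — no difference.
If it is above £1612, both bids lose — no difference.
If it lies strictly between £260 and £1612, bidding your value wins at a price below your value (positive payoff) while bidding £260 loses (payoff 0).
So the deviation strictly hurts on the open interval (£260, £1612).

(£260, £1612)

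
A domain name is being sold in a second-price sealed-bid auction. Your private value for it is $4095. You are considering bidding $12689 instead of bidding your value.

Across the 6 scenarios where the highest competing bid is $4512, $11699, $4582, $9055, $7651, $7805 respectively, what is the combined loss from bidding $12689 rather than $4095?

$20734

The deviation costs you only when the competing bid falls strictly between $4095 and $12689; elsewhere both bids give the same outcome.
$4512: truthful payoff $0, deviation payoff −$417 → loss $417.
$11699: truthful payoff $0, deviation payoff −$7604 → loss $7604.
$4582: truthful payoff $0, deviation payoff −$487 → loss $487.
$9055: truthful payoff $0, deviation payoff −$4960 → loss $4960.
$7651: truthful payoff $0, deviation payoff −$3556 → loss $3556.
$7805: truthful payoff $0, deviation payoff −$3710 → loss $3710.
Total loss = $417 + $7604 + $487 + $4960 + $3556 + $3710 = $20734.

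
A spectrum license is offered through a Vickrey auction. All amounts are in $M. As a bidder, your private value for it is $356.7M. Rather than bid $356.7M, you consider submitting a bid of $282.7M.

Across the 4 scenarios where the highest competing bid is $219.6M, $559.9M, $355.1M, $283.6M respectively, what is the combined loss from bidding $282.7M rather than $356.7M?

$74.7M

The deviation costs you only when the competing bid falls strictly between $282.7M and $356.7M; elsewhere both bids give the same outcome.
$219.6M: outcomes coincide → loss $0M.
$559.9M: outcomes coincide → loss $0M.
$355.1M: truthful payoff $1.6M, deviation payoff $0M → loss $1.6M.
$283.6M: truthful payoff $73.1M, deviation payoff $0M → loss $73.1M.
Total loss = $1.6M + $73.1M = $74.7M.
In a second-price auction your bid sets only whether you win, not what you pay, so bidding your true value is weakly dominant.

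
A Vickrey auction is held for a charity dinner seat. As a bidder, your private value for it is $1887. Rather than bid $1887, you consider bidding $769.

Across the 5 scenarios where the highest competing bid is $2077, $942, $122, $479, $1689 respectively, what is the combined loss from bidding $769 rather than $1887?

The deviation costs you only when the competing bid falls strictly between $769 and $1887; elsewhere both bids give the same outcome.
$2077: outcomes coincide → loss $0.
$942: truthful payoff $945, deviation payoff $0 → loss $945.
$122: outcomes coincide → loss $0.
$479: outcomes coincide → loss $0.
$1689: truthful payoff $198, deviation payoff $0 → loss $198.
Total loss = $945 + $198 = $1143.
In a second-price auction your bid sets only whether you win, not what you pay, so bidding your true value is weakly dominant.

$1143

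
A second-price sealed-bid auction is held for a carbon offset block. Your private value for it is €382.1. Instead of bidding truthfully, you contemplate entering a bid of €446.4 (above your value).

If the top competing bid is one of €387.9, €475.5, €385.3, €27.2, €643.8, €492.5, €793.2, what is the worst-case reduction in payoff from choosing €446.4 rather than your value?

€5.8

€387.9: truthful gives €0, deviation gives −€5.8 → loss €5.8.
€475.5: same outcome either way → loss €0.
€385.3: truthful gives €0, deviation gives −€3.2 → loss €3.2.
€27.2: same outcome either way → loss €0.
€643.8: same outcome either way → loss €0.
€492.5: same outcome either way → loss €0.
€793.2: same outcome either way → loss €0.
Maximum loss: €5.8.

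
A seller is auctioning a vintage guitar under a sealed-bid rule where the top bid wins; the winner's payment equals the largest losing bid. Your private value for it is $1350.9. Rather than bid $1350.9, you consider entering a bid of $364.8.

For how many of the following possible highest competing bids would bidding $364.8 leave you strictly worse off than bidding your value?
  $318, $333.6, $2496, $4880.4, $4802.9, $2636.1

The deviation hurts exactly when the highest competing bid lies strictly between $364.8 and $1350.9 — underbidding then forfeits a profitable win.
$318: below both → same outcome either way.
$333.6: below both → same outcome either way.
$2496: above both → same outcome either way.
$4880.4: above both → same outcome either way.
$4802.9: above both → same outcome either way.
$2636.1: above both → same outcome either way.
Count: 0.

0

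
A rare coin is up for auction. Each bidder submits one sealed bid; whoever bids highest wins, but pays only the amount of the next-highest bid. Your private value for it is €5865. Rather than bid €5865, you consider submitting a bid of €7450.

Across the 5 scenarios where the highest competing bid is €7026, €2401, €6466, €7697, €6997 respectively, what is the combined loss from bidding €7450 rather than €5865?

The deviation costs you only when the competing bid falls strictly between €5865 and €7450; elsewhere both bids give the same outcome.
€7026: truthful payoff €0, deviation payoff −€1161 → loss €1161.
€2401: outcomes coincide → loss €0.
€6466: truthful payoff €0, deviation payoff −€601 → loss €601.
€7697: outcomes coincide → loss €0.
€6997: truthful payoff €0, deviation payoff −€1132 → loss €1132.
Total loss = €1161 + €601 + €1132 = €2894.
Because the price is fixed by the runner-up's bid, deviating from your value can only change a good outcome into a bad one — never the reverse.

€2894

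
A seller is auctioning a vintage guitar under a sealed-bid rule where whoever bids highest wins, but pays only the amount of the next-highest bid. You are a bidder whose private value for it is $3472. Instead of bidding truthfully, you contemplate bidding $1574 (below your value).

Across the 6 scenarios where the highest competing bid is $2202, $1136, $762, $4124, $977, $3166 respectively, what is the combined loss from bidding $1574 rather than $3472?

$1576

The deviation costs you only when the competing bid falls strictly between $1574 and $3472; elsewhere both bids give the same outcome.
$2202: truthful payoff $1270, deviation payoff $0 → loss $1270.
$1136: outcomes coincide → loss $0.
$762: outcomes coincide → loss $0.
$4124: outcomes coincide → loss $0.
$977: outcomes coincide → loss $0.
$3166: truthful payoff $306, deviation payoff $0 → loss $306.
Total loss = $1270 + $306 = $1576.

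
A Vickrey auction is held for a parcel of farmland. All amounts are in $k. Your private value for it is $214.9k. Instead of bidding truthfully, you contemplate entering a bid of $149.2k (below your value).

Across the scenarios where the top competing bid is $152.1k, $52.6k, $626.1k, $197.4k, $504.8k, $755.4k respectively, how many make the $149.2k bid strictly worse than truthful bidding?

2

The deviation hurts exactly when the highest competing bid lies strictly between $149.2k and $214.9k — underbidding then forfeits a profitable win.
$152.1k: inside the interval → strictly worse (loss $62.8k).
$52.6k: below both → same outcome either way.
$626.1k: above both → same outcome either way.
$197.4k: inside the interval → strictly worse (loss $17.5k).
$504.8k: above both → same outcome either way.
$755.4k: above both → same outcome either way.
Count: 2.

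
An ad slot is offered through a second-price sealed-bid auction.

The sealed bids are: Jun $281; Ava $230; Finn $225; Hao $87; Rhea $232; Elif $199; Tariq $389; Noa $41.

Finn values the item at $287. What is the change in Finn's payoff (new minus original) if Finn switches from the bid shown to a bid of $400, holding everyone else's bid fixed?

−$102

The highest bid among the other bidders is $389; Finn's bid doesn't change that.
Original bid $225: Finn is not highest (top rival bid is $389); payoff $0.
Alternative bid $400: Finn is highest, pays the top rival bid $389; payoff $287 − $389 = −$102.
Change in payoff = −$102 − ($0) = −$102.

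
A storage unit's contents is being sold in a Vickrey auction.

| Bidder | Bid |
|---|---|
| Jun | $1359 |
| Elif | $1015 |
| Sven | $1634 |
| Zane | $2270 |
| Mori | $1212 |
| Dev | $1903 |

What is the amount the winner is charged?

Highest bid: Zane at $2270, so Zane wins.
Second-highest bid: Dev at $1903 — that is the price the winner pays.

$1903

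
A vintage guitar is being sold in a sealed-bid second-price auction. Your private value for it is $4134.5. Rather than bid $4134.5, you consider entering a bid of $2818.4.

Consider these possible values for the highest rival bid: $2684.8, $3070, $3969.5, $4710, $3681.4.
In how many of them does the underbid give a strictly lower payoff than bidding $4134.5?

3

The deviation hurts exactly when the highest competing bid lies strictly between $2818.4 and $4134.5 — underbidding then forfeits a profitable win.
$2684.8: below both → same outcome either way.
$3070: inside the interval → strictly worse (loss $1064.5).
$3969.5: inside the interval → strictly worse (loss $165).
$4710: above both → same outcome either way.
$3681.4: inside the interval → strictly worse (loss $453.1).
Count: 3.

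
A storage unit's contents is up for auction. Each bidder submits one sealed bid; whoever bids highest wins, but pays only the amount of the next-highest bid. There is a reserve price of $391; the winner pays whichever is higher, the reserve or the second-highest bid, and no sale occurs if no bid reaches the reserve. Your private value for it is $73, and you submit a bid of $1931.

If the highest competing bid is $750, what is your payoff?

Your bid $1931 is the highest and exceeds the reserve.
Price = max(second-highest bid, reserve) = max($750, $391) = $750.
Payoff = $73 − $750 = −$677.

−$677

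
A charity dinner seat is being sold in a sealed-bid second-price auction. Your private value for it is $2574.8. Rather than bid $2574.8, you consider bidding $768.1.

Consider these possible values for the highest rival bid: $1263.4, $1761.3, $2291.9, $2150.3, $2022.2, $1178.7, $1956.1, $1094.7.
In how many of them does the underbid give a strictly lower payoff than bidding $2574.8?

8

The deviation hurts exactly when the highest competing bid lies strictly between $768.1 and $2574.8 — underbidding then forfeits a profitable win.
$1263.4: inside the interval → strictly worse (loss $1311.4).
$1761.3: inside the interval → strictly worse (loss $813.5).
$2291.9: inside the interval → strictly worse (loss $282.9).
$2150.3: inside the interval → strictly worse (loss $424.5).
$2022.2: inside the interval → strictly worse (loss $552.6).
$1178.7: inside the interval → strictly worse (loss $1396.1).
$1956.1: inside the interval → strictly worse (loss $618.7).
$1094.7: inside the interval → strictly worse (loss $1480.1).
Count: 8.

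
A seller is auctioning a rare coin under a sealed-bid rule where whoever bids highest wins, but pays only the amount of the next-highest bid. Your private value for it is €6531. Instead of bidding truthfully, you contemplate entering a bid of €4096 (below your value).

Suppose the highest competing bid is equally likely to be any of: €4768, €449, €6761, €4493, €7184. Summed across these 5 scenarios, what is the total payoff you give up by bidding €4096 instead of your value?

€3801

The deviation costs you only when the competing bid falls strictly between €4096 and €6531; elsewhere both bids give the same outcome.
€4768: truthful payoff €1763, deviation payoff €0 → loss €1763.
€449: outcomes coincide → loss €0.
€6761: outcomes coincide → loss €0.
€4493: truthful payoff €2038, deviation payoff €0 → loss €2038.
€7184: outcomes coincide → loss €0.
Total loss = €1763 + €2038 = €3801.
Because the price is fixed by the runner-up's bid, deviating from your value can only change a good outcome into a bad one — never the reverse.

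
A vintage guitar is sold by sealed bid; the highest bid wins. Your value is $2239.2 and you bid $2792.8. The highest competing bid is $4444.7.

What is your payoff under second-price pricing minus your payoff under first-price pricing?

$0

Your bid $2792.8 is below $4444.7, so you lose under either rule.
Payoff is $0 in both cases; difference = $0.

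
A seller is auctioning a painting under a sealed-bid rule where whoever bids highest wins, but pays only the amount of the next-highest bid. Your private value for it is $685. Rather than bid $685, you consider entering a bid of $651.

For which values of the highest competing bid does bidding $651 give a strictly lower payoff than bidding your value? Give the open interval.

($651, $685)

If the competing bid is below $651, both bids win at the same price — no difference.
If it is above $685, both bids lose — no difference.
If it lies strictly between $651 and $685, bidding your value wins at a price below your value (positive payoff) while bidding $651 loses (payoff 0).
So the deviation strictly hurts on the open interval ($651, $685).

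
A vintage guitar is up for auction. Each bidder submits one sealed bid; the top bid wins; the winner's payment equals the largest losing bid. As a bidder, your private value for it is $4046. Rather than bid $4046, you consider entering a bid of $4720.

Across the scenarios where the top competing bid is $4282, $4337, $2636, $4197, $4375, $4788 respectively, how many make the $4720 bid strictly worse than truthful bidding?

The deviation hurts exactly when the highest competing bid lies strictly between $4046 and $4720 — overbidding then wins at a price above your value.
$4282: inside the interval → strictly worse (loss $236).
$4337: inside the interval → strictly worse (loss $291).
$2636: below both → same outcome either way.
$4197: inside the interval → strictly worse (loss $151).
$4375: inside the interval → strictly worse (loss $329).
$4788: above both → same outcome either way.
Count: 4.

4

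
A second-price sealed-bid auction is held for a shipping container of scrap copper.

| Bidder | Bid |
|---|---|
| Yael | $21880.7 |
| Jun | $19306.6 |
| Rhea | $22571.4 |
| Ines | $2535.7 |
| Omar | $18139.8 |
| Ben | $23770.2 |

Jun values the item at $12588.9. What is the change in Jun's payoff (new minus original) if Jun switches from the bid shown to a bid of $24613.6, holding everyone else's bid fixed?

The highest bid among the other bidders is $23770.2; Jun's bid doesn't change that.
Original bid $19306.6: Jun is not highest (top rival bid is $23770.2); payoff $0.
Alternative bid $24613.6: Jun is highest, pays the top rival bid $23770.2; payoff $12588.9 − $23770.2 = −$11181.3.
Change in payoff = −$11181.3 − ($0) = −$11181.3.

−$11181.3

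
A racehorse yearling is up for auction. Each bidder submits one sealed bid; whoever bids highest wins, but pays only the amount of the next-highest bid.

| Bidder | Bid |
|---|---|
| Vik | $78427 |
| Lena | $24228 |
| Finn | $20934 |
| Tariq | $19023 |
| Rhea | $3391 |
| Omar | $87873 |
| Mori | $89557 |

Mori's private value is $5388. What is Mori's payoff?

−$82485

Highest bid: Mori at $89557, so Mori wins.
Second-highest bid: Omar at $87873 — that is the price the winner pays.
Mori's payoff = value − price = $5388 − $87873 = −$82485.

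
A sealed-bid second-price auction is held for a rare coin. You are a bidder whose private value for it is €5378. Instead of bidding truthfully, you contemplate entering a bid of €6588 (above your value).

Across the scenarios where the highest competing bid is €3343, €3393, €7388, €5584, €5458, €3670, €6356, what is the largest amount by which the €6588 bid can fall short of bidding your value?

€978

€3343: same outcome either way → loss €0.
€3393: same outcome either way → loss €0.
€7388: same outcome either way → loss €0.
€5584: truthful gives €0, deviation gives −€206 → loss €206.
€5458: truthful gives €0, deviation gives −€80 → loss €80.
€3670: same outcome either way → loss €0.
€6356: truthful gives €0, deviation gives −€978 → loss €978.
Maximum loss: €978.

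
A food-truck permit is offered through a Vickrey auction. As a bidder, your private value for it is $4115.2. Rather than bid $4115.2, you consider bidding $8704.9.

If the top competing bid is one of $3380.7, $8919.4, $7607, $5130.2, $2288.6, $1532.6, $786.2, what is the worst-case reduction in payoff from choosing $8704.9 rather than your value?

$3491.8

$3380.7: same outcome either way → loss $0.
$8919.4: same outcome either way → loss $0.
$7607: truthful gives $0, deviation gives −$3491.8 → loss $3491.8.
$5130.2: truthful gives $0, deviation gives −$1015 → loss $1015.
$2288.6: same outcome either way → loss $0.
$1532.6: same outcome either way → loss $0.
$786.2: same outcome either way → loss $0.
Maximum loss: $3491.8.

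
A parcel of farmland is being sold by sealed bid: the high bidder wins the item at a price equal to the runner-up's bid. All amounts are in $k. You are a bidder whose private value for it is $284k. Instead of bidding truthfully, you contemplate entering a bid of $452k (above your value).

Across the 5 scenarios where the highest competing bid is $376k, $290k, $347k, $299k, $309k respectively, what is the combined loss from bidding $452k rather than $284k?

$201k

The deviation costs you only when the competing bid falls strictly between $284k and $452k; elsewhere both bids give the same outcome.
$376k: truthful payoff $0k, deviation payoff −$92k → loss $92k.
$290k: truthful payoff $0k, deviation payoff −$6k → loss $6k.
$347k: truthful payoff $0k, deviation payoff −$63k → loss $63k.
$299k: truthful payoff $0k, deviation payoff −$15k → loss $15k.
$309k: truthful payoff $0k, deviation payoff −$25k → loss $25k.
Total loss = $92k + $6k + $63k + $15k + $25k = $201k.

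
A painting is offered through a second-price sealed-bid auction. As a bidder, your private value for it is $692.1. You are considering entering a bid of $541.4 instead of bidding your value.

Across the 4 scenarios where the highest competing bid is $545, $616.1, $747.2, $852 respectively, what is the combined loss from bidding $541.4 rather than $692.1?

$223.1

The deviation costs you only when the competing bid falls strictly between $541.4 and $692.1; elsewhere both bids give the same outcome.
$545: truthful payoff $147.1, deviation payoff $0 → loss $147.1.
$616.1: truthful payoff $76, deviation payoff $0 → loss $76.
$747.2: outcomes coincide → loss $0.
$852: outcomes coincide → loss $0.
Total loss = $147.1 + $76 = $223.1.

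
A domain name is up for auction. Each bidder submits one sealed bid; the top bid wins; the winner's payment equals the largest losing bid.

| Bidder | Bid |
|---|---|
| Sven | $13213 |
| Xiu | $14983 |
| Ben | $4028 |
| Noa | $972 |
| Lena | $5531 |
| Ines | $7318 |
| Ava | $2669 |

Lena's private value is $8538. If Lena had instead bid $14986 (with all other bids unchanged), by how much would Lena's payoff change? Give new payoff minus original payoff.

−$6445

The highest bid among the other bidders is $14983; Lena's bid doesn't change that.
Original bid $5531: Lena is not highest (top rival bid is $14983); payoff $0.
Alternative bid $14986: Lena is highest, pays the top rival bid $14983; payoff $8538 − $14983 = −$6445.
Change in payoff = −$6445 − ($0) = −$6445.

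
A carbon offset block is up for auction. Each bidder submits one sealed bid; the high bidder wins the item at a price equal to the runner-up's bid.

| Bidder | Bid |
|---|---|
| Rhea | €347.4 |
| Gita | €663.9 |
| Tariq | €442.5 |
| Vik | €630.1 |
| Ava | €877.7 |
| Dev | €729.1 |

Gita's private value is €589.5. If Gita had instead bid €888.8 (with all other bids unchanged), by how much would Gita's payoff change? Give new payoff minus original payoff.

−€288.2

The highest bid among the other bidders is €877.7; Gita's bid doesn't change that.
Original bid €663.9: Gita is not highest (top rival bid is €877.7); payoff €0.
Alternative bid €888.8: Gita is highest, pays the top rival bid €877.7; payoff €589.5 − €877.7 = −€288.2.
Change in payoff = −€288.2 − (€0) = −€288.2.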